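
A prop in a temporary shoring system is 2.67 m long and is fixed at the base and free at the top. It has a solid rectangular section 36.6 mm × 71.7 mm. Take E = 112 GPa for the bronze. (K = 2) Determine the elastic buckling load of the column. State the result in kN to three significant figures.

P_cr ≈ 11.4 kN

Buckling occurs about the weak axis: I_min = h·b³/12 with b = 36.6 mm (the shorter side).
I_min = 71.7×36.6³/12 = 2.929×10^5 mm⁴
I = 2.929×10^5 mm⁴ = 2.929×10^-7 m⁴
Effective length L_e = K·L = 2 × 2.67 = 5.340 m
P_cr = π²EI / L_e² = π² × 112×10⁹ × 2.929×10^-7 / 5.340² = 1.136×10^4 N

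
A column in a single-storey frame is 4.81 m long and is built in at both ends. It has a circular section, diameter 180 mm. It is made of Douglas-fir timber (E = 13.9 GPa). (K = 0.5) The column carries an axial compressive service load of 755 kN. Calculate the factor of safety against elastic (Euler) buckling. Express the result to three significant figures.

I = πd⁴/64 = π×180⁴/64 = 5.153×10^7 mm⁴
I = 5.153×10^7 mm⁴ = 5.153×10^-5 m⁴
Effective length L_e = K·L = 0.5 × 4.81 = 2.405 m
P_cr = π²EI / L_e² = π² × 13.9×10⁹ × 5.153×10^-5 / 2.405² = 1.222×10^6 N
Factor of safety n = P_cr / P = 1222.2 / 755 = 1.62

n ≈ 1.62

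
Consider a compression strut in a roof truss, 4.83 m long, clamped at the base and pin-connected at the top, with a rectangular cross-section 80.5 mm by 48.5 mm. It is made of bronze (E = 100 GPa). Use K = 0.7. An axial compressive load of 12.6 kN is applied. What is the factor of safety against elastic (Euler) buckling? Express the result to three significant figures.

n ≈ 5.24

Buckling occurs about the weak axis: I_min = h·b³/12 with b = 48.5 mm (the shorter side).
I_min = 80.5×48.5³/12 = 7.653×10^5 mm⁴
I = 7.653×10^5 mm⁴ = 7.653×10^-7 m⁴
Effective length L_e = K·L = 0.7 × 4.83 = 3.381 m
P_cr = π²EI / L_e² = π² × 100×10⁹ × 7.653×10^-7 / 3.381² = 6.608×10^4 N
Factor of safety n = P_cr / P = 66.077 / 12.6 = 5.24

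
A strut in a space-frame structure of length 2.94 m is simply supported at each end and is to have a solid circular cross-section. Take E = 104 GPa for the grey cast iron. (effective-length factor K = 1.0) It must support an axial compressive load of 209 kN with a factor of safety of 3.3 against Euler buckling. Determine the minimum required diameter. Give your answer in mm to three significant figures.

d ≈ 104 mm

Required P_cr = n·P = 3.3 × 209 = 689.7 kN
L_e = K·L = 1 × 2.94 = 2.940 m
Required I = P_cr·L_e²/(π²E) = 6.897×10^5 × 2.940² / (π² × 1.04×10^11) = 5.808×10^-6 m⁴
I_req = 5.808×10^6 mm⁴
Solid circle: I = πd⁴/64  ⇒  d = (64I/π)^(1/4) = (64×5.808×10^6/π)^(1/4) = 104 mm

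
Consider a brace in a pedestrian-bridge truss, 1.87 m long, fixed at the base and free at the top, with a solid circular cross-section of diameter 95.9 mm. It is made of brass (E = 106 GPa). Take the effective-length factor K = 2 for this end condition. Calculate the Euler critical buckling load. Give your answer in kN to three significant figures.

P_cr ≈ 311 kN

I = πd⁴/64 = π×95.9⁴/64 = 4.152×10^6 mm⁴
I = 4.152×10^6 mm⁴ = 4.152×10^-6 m⁴
Effective length L_e = K·L = 2 × 1.87 = 3.740 m
P_cr = π²EI / L_e² = π² × 106×10⁹ × 4.152×10^-6 / 3.740² = 3.105×10^5 N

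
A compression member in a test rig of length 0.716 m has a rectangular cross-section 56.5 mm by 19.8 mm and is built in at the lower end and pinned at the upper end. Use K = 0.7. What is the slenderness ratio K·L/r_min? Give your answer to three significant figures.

For a rectangle r_min = b/√12 = 19.8/√12 = 5.716 mm
L_e = K·L = 0.7 × 0.716 m = 0.5012 m = 501.20 mm
λ = L_e / r_min = 501.20 / 5.716 = 87.7

λ ≈ 87.7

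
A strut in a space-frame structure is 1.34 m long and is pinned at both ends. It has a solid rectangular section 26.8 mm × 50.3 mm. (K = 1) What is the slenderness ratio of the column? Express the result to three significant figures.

λ ≈ 173

Buckling occurs about the weak axis: I_min = h·b³/12 with b = 26.8 mm (the shorter side).
I_min = 50.3×26.8³/12 = 8.068×10^4 mm⁴
A = 1.348×10^3 mm²;  r_min = √(I/A) = √(8.068×10^4/1.348×10^3) = 7.736 mm
L_e = K·L = 1 × 1.34 m = 1.340 m = 1340.0 mm
λ = L_e / r_min = 1340.0 / 7.736 = 173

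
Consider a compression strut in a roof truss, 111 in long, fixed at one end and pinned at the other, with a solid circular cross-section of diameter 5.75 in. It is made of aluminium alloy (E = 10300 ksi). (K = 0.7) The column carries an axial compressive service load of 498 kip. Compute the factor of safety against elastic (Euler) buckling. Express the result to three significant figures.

I = πd⁴/64 = π×5.75⁴/64 = 53.66 in⁴
Effective length L_e = K·L = 0.7 × 111 = 77.70 in
P_cr = π²EI / L_e² = π² × 10300×10³ × 53.66 / 77.70² = 9.035×10^5 lb
Factor of safety n = P_cr / P = 903.52 / 498 = 1.81

n ≈ 1.81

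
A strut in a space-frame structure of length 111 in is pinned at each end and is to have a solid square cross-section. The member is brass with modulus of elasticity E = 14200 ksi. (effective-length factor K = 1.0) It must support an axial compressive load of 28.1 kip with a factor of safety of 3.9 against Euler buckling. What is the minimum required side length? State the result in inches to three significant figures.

Required P_cr = n·P = 3.9 × 28.1 = 109.6 kip
L_e = K·L = 1 × 111 = 111.0 in
Required I = P_cr·L_e²/(π²E) = 1.096×10^5 × 111.0² / (π² × 1.42×10^7) = 9.634 in⁴
Solid square: I = a⁴/12  ⇒  a = (12I)^(1/4) = (12×9.634)^(1/4) = 3.28 in

a ≈ 3.28 in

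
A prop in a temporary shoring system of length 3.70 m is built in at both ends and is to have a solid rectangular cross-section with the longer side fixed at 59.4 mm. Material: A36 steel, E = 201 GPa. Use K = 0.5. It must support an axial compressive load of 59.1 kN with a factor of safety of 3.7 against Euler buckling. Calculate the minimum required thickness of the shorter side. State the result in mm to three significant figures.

Required P_cr = n·P = 3.7 × 59.1 = 218.7 kN
L_e = K·L = 0.5 × 3.70 = 1.850 m
Required I = P_cr·L_e²/(π²E) = 2.187×10^5 × 1.850² / (π² × 2.01×10^11) = 3.773×10^-7 m⁴
I_req = 3.773×10^5 mm⁴
Rectangle, weak axis: I_min = h·b³/12 with h = 59.4 mm fixed  ⇒  b = (12I/h)^(1/3) = 42.4 mm

b ≈ 42.4 mm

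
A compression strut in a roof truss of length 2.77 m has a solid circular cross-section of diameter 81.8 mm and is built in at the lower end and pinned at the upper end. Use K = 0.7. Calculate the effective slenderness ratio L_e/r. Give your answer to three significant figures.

For a solid circle r = d/4 = 81.8/4 = 20.45 mm
L_e = K·L = 0.7 × 2.77 m = 1.939 m = 1939.0 mm
λ = L_e / r_min = 1939.0 / 20.45 = 94.8

λ ≈ 94.8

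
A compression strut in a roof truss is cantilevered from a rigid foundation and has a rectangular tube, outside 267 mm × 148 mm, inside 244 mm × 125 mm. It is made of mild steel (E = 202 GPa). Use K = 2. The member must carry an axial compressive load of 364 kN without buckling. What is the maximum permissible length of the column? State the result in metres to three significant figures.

L_max ≈ 6.66 m

Weak-axis I_min = (h_o·b_o³ − h_i·b_i³)/12 with b_o = 148, b_i = 125.0 mm (shorter outer/inner sides).
I_min = (267×148³ − 244.0×125.0³)/12 = 3.242×10^7 mm⁴
I = 3.242×10^-5 m⁴
At the buckling limit P_cr = P = 3.640×10^5 N
From P_cr = π²EI/(K·L)²:  L = (1/K)·√(π²EI/P_cr) = (1/2)·√(π²×2.02×10^11×3.242×10^-5/3.640×10^5)
L = 6.66 m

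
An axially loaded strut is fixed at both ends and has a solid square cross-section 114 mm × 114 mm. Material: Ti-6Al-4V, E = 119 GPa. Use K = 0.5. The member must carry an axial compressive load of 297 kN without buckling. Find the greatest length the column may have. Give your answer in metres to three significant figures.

L_max ≈ 14.9 m

I = a⁴/12 = 114⁴/12 = 1.407×10^7 mm⁴
I = 1.407×10^-5 m⁴
At the buckling limit P_cr = P = 2.970×10^5 N
From P_cr = π²EI/(K·L)²:  L = (1/K)·√(π²EI/P_cr) = (1/0.5)·√(π²×1.19×10^11×1.407×10^-5/2.970×10^5)
L = 14.9 m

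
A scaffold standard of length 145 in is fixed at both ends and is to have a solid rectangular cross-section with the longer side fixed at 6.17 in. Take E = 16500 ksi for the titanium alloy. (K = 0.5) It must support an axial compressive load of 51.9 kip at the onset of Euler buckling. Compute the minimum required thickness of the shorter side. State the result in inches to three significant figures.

L_e = K·L = 0.5 × 145 = 72.50 in
Required I = P_cr·L_e²/(π²E) = 5.190×10^4 × 72.50² / (π² × 1.65×10^7) = 1.675 in⁴
Rectangle, weak axis: I_min = h·b³/12 with h = 6.17 in fixed  ⇒  b = (12I/h)^(1/3) = 1.48 in

b ≈ 1.48 in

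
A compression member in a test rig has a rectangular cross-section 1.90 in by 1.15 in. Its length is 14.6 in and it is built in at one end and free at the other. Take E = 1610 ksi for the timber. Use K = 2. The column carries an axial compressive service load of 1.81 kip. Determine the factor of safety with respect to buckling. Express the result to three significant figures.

n ≈ 2.48

Buckling occurs about the weak axis: I_min = h·b³/12 with b = 1.15 in (the shorter side).
I_min = 1.90×1.15³/12 = 0.2408 in⁴
Effective length L_e = K·L = 2 × 14.6 = 29.20 in
P_cr = π²EI / L_e² = π² × 1610×10³ × 0.2408 / 29.20² = 4.488×10^3 lb
Factor of safety n = P_cr / P = 4.4877 / 1.81 = 2.48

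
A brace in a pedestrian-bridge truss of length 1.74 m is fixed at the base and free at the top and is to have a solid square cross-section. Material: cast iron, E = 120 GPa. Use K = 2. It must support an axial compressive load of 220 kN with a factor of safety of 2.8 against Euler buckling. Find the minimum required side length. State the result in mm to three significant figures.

Required P_cr = n·P = 2.8 × 220 = 616.0 kN
L_e = K·L = 2 × 1.74 = 3.480 m
Required I = P_cr·L_e²/(π²E) = 6.160×10^5 × 3.480² / (π² × 1.20×10^11) = 6.299×10^-6 m⁴
I_req = 6.299×10^6 mm⁴
Solid square: I = a⁴/12  ⇒  a = (12I)^(1/4) = (12×6.299×10^6)^(1/4) = 93.2 mm

a ≈ 93.2 mm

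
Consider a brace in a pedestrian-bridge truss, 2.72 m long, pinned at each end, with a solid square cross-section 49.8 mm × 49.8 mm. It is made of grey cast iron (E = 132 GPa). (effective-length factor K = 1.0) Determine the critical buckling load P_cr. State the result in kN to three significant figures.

P_cr ≈ 90.3 kN

I = a⁴/12 = 49.8⁴/12 = 5.125×10^5 mm⁴
I = 5.125×10^5 mm⁴ = 5.125×10^-7 m⁴
Effective length L_e = K·L = 1 × 2.72 = 2.720 m
P_cr = π²EI / L_e² = π² × 132×10⁹ × 5.125×10^-7 / 2.720² = 9.026×10^4 N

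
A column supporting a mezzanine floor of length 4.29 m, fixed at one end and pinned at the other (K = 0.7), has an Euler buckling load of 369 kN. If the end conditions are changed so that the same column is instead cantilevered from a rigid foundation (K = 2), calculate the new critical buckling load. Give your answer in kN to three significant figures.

P_cr ∝ 1/K², so P_cr,new = P_cr,old × (K_old/K_new)² = 369 × (0.7/2)²
= 369 × 0.1225 = 45.2 kN

P_cr ≈ 45.2 kN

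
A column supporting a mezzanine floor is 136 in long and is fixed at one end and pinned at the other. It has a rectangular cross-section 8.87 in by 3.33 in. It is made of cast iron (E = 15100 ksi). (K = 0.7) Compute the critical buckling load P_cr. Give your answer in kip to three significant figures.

Buckling occurs about the weak axis: I_min = h·b³/12 with b = 3.33 in (the shorter side).
I_min = 8.87×3.33³/12 = 27.29 in⁴
Effective length L_e = K·L = 0.7 × 136 = 95.20 in
P_cr = π²EI / L_e² = π² × 15100×10³ × 27.29 / 95.20² = 4.488×10^5 lb

P_cr ≈ 449 kip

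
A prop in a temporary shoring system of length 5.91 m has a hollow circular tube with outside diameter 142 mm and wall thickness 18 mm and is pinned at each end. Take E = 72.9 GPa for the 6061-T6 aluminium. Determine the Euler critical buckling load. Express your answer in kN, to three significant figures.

P_cr ≈ 283 kN

Inner diameter d_i = 142 − 2×18 = 106.0 mm
I = π(d_o⁴ − d_i⁴)/64 = π(142⁴ − 106.0⁴)/64 = 1.376×10^7 mm⁴
I = 1.376×10^7 mm⁴ = 1.376×10^-5 m⁴
Effective length L_e = K·L = 1 × 5.91 = 5.910 m
P_cr = π²EI / L_e² = π² × 72.9×10⁹ × 1.376×10^-5 / 5.910² = 2.835×10^5 N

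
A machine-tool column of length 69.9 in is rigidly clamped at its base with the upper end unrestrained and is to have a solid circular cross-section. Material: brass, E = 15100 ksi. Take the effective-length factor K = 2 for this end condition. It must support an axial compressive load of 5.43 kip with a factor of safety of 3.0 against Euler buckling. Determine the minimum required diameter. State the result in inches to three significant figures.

Required P_cr = n·P = 3.0 × 5.43 = 16.29 kip
L_e = K·L = 2 × 69.9 = 139.8 in
Required I = P_cr·L_e²/(π²E) = 1.629×10^4 × 139.8² / (π² × 1.51×10^7) = 2.136 in⁴
Solid circle: I = πd⁴/64  ⇒  d = (64I/π)^(1/4) = (64×2.136/π)^(1/4) = 2.57 in

d ≈ 2.57 in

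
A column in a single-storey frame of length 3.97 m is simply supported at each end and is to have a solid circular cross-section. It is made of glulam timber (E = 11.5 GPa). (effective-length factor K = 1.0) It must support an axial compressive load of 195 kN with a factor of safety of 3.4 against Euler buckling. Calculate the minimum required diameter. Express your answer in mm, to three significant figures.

Required P_cr = n·P = 3.4 × 195 = 663.0 kN
L_e = K·L = 1 × 3.97 = 3.970 m
Required I = P_cr·L_e²/(π²E) = 6.630×10^5 × 3.970² / (π² × 1.15×10^10) = 9.207×10^-5 m⁴
I_req = 9.207×10^7 mm⁴
Solid circle: I = πd⁴/64  ⇒  d = (64I/π)^(1/4) = (64×9.207×10^7/π)^(1/4) = 208 mm

d ≈ 208 mm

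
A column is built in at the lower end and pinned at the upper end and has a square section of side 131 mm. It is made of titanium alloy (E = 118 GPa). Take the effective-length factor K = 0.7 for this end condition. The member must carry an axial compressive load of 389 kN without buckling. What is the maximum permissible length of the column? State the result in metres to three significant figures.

I = a⁴/12 = 131⁴/12 = 2.454×10^7 mm⁴
I = 2.454×10^-5 m⁴
At the buckling limit P_cr = P = 3.890×10^5 N
From P_cr = π²EI/(K·L)²:  L = (1/K)·√(π²EI/P_cr) = (1/0.7)·√(π²×1.18×10^11×2.454×10^-5/3.890×10^5)
L = 12.2 m

L_max ≈ 12.2 m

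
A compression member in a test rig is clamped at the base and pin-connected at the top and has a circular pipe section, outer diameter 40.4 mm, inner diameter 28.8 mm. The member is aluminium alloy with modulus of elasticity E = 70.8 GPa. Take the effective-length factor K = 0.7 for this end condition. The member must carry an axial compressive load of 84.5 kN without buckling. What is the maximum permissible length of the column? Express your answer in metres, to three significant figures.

L_max ≈ 1.28 m

d_o = 40.4 mm, d_i = 28.8 mm
I = π(d_o⁴ − d_i⁴)/64 = π(40.4⁴ − 28.80⁴)/64 = 9.700×10^4 mm⁴
I = 9.700×10^-8 m⁴
At the buckling limit P_cr = P = 8.450×10^4 N
From P_cr = π²EI/(K·L)²:  L = (1/K)·√(π²EI/P_cr) = (1/0.7)·√(π²×7.08×10^10×9.700×10^-8/8.450×10^4)
L = 1.28 m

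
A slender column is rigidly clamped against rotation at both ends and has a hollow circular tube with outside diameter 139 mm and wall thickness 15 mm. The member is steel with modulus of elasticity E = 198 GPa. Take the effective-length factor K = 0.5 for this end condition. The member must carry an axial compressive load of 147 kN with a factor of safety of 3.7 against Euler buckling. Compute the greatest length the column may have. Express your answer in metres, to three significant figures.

Inner diameter d_i = 139 − 2×15 = 109.0 mm
I = π(d_o⁴ − d_i⁴)/64 = π(139⁴ − 109.0⁴)/64 = 1.140×10^7 mm⁴
I = 1.140×10^-5 m⁴
Required critical load P_cr = n·P = 3.7 × 147 = 543.9 kN = 5.439×10^5 N
From P_cr = π²EI/(K·L)²:  L = (1/K)·√(π²EI/P_cr) = (1/0.5)·√(π²×1.98×10^11×1.140×10^-5/5.439×10^5)
L = 12.8 m

L_max ≈ 12.8 m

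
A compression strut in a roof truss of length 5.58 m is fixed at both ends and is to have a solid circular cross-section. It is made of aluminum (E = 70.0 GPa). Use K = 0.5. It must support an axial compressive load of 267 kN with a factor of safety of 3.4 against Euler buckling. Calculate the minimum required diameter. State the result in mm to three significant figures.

Required P_cr = n·P = 3.4 × 267 = 907.8 kN
L_e = K·L = 0.5 × 5.58 = 2.790 m
Required I = P_cr·L_e²/(π²E) = 9.078×10^5 × 2.790² / (π² × 7.00×10^10) = 1.023×10^-5 m⁴
I_req = 1.023×10^7 mm⁴
Solid circle: I = πd⁴/64  ⇒  d = (64I/π)^(1/4) = (64×1.023×10^7/π)^(1/4) = 120 mm

d ≈ 120 mm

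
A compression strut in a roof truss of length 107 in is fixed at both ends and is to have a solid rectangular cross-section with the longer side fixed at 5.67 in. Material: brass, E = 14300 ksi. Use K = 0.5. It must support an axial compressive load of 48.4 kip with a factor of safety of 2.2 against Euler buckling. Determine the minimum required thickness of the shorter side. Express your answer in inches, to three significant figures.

b ≈ 1.66 in

Required P_cr = n·P = 2.2 × 48.4 = 106.5 kip
L_e = K·L = 0.5 × 107 = 53.50 in
Required I = P_cr·L_e²/(π²E) = 1.065×10^5 × 53.50² / (π² × 1.43×10^7) = 2.159 in⁴
Rectangle, weak axis: I_min = h·b³/12 with h = 5.67 in fixed  ⇒  b = (12I/h)^(1/3) = 1.66 in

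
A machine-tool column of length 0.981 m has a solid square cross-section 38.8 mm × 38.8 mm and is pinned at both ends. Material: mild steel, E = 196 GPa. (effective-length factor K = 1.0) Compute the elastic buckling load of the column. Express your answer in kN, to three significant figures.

I = a⁴/12 = 38.8⁴/12 = 1.889×10^5 mm⁴
I = 1.889×10^5 mm⁴ = 1.889×10^-7 m⁴
Effective length L_e = K·L = 1 × 0.981 = 0.9810 m
P_cr = π²EI / L_e² = π² × 196×10⁹ × 1.889×10^-7 / 0.9810² = 3.796×10^5 N

P_cr ≈ 380 kN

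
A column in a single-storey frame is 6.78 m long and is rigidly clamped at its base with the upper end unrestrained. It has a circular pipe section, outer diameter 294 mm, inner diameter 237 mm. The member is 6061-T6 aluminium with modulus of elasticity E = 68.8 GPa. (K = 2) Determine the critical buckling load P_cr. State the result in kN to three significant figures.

P_cr ≈ 782 kN

d_o = 294 mm, d_i = 237 mm
I = π(d_o⁴ − d_i⁴)/64 = π(294⁴ − 237.0⁴)/64 = 2.119×10^8 mm⁴
I = 2.119×10^8 mm⁴ = 2.119×10^-4 m⁴
Effective length L_e = K·L = 2 × 6.78 = 13.56 m
P_cr = π²EI / L_e² = π² × 68.8×10⁹ × 2.119×10^-4 / 13.56² = 7.824×10^5 N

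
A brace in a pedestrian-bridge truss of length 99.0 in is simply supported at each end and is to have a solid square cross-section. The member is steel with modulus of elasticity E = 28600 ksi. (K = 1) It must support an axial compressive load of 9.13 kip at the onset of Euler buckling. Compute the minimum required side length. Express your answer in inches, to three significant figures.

a ≈ 1.40 in

L_e = K·L = 1 × 99.0 = 99.00 in
Required I = P_cr·L_e²/(π²E) = 9.130×10^3 × 99.00² / (π² × 2.86×10^7) = 0.3170 in⁴
Solid square: I = a⁴/12  ⇒  a = (12I)^(1/4) = (12×0.3170)^(1/4) = 1.40 in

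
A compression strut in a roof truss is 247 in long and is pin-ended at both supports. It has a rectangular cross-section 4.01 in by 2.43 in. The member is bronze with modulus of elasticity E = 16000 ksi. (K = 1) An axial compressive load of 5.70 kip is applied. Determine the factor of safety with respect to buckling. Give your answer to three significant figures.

n ≈ 2.18

Buckling occurs about the weak axis: I_min = h·b³/12 with b = 2.43 in (the shorter side).
I_min = 4.01×2.43³/12 = 4.795 in⁴
Effective length L_e = K·L = 1 × 247 = 247.0 in
P_cr = π²EI / L_e² = π² × 16000×10³ × 4.795 / 247.0² = 1.241×10^4 lb
Factor of safety n = P_cr / P = 12.411 / 5.70 = 2.18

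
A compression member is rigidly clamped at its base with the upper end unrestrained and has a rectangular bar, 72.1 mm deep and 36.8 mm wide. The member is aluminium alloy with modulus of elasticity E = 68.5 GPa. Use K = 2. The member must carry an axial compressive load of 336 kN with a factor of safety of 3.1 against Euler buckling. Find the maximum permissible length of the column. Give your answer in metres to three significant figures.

Buckling occurs about the weak axis: I_min = h·b³/12 with b = 36.8 mm (the shorter side).
I_min = 72.1×36.8³/12 = 2.994×10^5 mm⁴
I = 2.994×10^-7 m⁴
Required critical load P_cr = n·P = 3.1 × 336 = 1042 kN = 1.042×10^6 N
From P_cr = π²EI/(K·L)²:  L = (1/K)·√(π²EI/P_cr) = (1/2)·√(π²×6.85×10^10×2.994×10^-7/1.042×10^6)
L = 0.220 m

L_max ≈ 0.220 m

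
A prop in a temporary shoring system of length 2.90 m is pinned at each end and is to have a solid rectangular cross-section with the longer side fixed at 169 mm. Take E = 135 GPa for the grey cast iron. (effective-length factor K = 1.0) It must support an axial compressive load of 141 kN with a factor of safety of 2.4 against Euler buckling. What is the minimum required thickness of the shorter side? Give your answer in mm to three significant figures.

b ≈ 53.3 mm

Required P_cr = n·P = 2.4 × 141 = 338.4 kN
L_e = K·L = 1 × 2.90 = 2.900 m
Required I = P_cr·L_e²/(π²E) = 3.384×10^5 × 2.900² / (π² × 1.35×10^11) = 2.136×10^-6 m⁴
I_req = 2.136×10^6 mm⁴
Rectangle, weak axis: I_min = h·b³/12 with h = 169 mm fixed  ⇒  b = (12I/h)^(1/3) = 53.3 mm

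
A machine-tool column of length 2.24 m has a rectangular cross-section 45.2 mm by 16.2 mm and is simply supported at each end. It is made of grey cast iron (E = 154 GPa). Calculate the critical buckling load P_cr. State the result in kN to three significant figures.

Buckling occurs about the weak axis: I_min = h·b³/12 with b = 16.2 mm (the shorter side).
I_min = 45.2×16.2³/12 = 1.601×10^4 mm⁴
I = 1.601×10^4 mm⁴ = 1.601×10^-8 m⁴
Effective length L_e = K·L = 1 × 2.24 = 2.240 m
P_cr = π²EI / L_e² = π² × 154×10⁹ × 1.601×10^-8 / 2.240² = 4.851×10^3 N

P_cr ≈ 4.85 kN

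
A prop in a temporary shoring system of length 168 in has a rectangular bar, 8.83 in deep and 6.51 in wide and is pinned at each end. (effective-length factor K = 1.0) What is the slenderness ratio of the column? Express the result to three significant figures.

For a rectangle r_min = b/√12 = 6.51/√12 = 1.879 in
L_e = K·L = 1 × 168 = 168.0 in
λ = L_e / r_min = 168.00 / 1.879 = 89.4

λ ≈ 89.4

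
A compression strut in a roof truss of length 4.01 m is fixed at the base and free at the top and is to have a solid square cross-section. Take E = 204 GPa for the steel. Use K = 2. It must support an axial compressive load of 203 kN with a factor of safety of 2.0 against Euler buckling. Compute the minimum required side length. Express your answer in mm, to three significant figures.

a ≈ 112 mm

Required P_cr = n·P = 2.0 × 203 = 406.0 kN
L_e = K·L = 2 × 4.01 = 8.020 m
Required I = P_cr·L_e²/(π²E) = 4.060×10^5 × 8.020² / (π² × 2.04×10^11) = 1.297×10^-5 m⁴
I_req = 1.297×10^7 mm⁴
Solid square: I = a⁴/12  ⇒  a = (12I)^(1/4) = (12×1.297×10^7)^(1/4) = 112 mm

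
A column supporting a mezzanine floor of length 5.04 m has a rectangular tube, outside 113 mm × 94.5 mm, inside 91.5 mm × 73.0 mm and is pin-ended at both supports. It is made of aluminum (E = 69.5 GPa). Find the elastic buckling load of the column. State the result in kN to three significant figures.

P_cr ≈ 134 kN

Weak-axis I_min = (h_o·b_o³ − h_i·b_i³)/12 with b_o = 94.5, b_i = 73.00 mm (shorter outer/inner sides).
I_min = (113×94.5³ − 91.50×73.00³)/12 = 4.981×10^6 mm⁴
I = 4.981×10^6 mm⁴ = 4.981×10^-6 m⁴
Effective length L_e = K·L = 1 × 5.04 = 5.040 m
P_cr = π²EI / L_e² = π² × 69.5×10⁹ × 4.981×10^-6 / 5.040² = 1.345×10^5 N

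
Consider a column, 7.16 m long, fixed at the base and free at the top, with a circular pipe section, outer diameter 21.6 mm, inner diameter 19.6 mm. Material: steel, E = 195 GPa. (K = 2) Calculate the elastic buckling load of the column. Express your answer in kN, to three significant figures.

d_o = 21.6 mm, d_i = 19.6 mm
I = π(d_o⁴ − d_i⁴)/64 = π(21.6⁴ − 19.60⁴)/64 = 3.441×10^3 mm⁴
I = 3.441×10^3 mm⁴ = 3.441×10^-9 m⁴
Effective length L_e = K·L = 2 × 7.16 = 14.32 m
P_cr = π²EI / L_e² = π² × 195×10⁹ × 3.441×10^-9 / 14.32² = 32.29 N

P_cr ≈ 0.0323 kN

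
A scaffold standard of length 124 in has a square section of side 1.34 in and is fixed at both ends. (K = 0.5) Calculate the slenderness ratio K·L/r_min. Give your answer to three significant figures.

λ ≈ 160

I = a⁴/12 = 1.34⁴/12 = 0.2687 in⁴
A = 1.796 in²;  r_min = √(I/A) = √(0.2687/1.796) = 0.3868 in
L_e = K·L = 0.5 × 124 = 62.00 in
λ = L_e / r_min = 62.000 / 0.3868 = 160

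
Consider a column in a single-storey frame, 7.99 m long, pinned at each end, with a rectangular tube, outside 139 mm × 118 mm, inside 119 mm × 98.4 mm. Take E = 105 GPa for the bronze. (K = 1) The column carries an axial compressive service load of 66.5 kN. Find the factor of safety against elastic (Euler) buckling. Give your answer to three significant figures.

n ≈ 2.34

Weak-axis I_min = (h_o·b_o³ − h_i·b_i³)/12 with b_o = 118, b_i = 98.40 mm (shorter outer/inner sides).
I_min = (139×118³ − 119.0×98.40³)/12 = 9.584×10^6 mm⁴
I = 9.584×10^6 mm⁴ = 9.584×10^-6 m⁴
Effective length L_e = K·L = 1 × 7.99 = 7.990 m
P_cr = π²EI / L_e² = π² × 105×10⁹ × 9.584×10^-6 / 7.990² = 1.556×10^5 N
Factor of safety n = P_cr / P = 155.57 / 66.5 = 2.34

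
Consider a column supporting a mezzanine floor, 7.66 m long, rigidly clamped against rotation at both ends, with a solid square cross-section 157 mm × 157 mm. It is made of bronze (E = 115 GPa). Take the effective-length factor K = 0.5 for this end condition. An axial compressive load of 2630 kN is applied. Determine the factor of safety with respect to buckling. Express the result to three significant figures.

I = a⁴/12 = 157⁴/12 = 5.063×10^7 mm⁴
I = 5.063×10^7 mm⁴ = 5.063×10^-5 m⁴
Effective length L_e = K·L = 0.5 × 7.66 = 3.830 m
P_cr = π²EI / L_e² = π² × 115×10⁹ × 5.063×10^-5 / 3.830² = 3.918×10^6 N
Factor of safety n = P_cr / P = 3917.6 / 2630 = 1.49

n ≈ 1.49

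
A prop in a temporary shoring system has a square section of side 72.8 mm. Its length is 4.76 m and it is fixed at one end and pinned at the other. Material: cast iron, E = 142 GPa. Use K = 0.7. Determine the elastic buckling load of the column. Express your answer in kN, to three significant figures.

I = a⁴/12 = 72.8⁴/12 = 2.341×10^6 mm⁴
I = 2.341×10^6 mm⁴ = 2.341×10^-6 m⁴
Effective length L_e = K·L = 0.7 × 4.76 = 3.332 m
P_cr = π²EI / L_e² = π² × 142×10⁹ × 2.341×10^-6 / 3.332² = 2.955×10^5 N

P_cr ≈ 295 kN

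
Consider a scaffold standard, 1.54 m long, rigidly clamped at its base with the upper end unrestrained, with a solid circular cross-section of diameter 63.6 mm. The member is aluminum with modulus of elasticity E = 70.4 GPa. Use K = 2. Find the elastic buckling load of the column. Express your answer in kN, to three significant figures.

I = πd⁴/64 = π×63.6⁴/64 = 8.032×10^5 mm⁴
I = 8.032×10^5 mm⁴ = 8.032×10^-7 m⁴
Effective length L_e = K·L = 2 × 1.54 = 3.080 m
P_cr = π²EI / L_e² = π² × 70.4×10⁹ × 8.032×10^-7 / 3.080² = 5.883×10^4 N

P_cr ≈ 58.8 kN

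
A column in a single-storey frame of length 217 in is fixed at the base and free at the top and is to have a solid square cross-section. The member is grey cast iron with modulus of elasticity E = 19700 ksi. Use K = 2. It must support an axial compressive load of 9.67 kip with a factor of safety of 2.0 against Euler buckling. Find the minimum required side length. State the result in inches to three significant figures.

a ≈ 3.87 in

Required P_cr = n·P = 2.0 × 9.67 = 19.34 kip
L_e = K·L = 2 × 217 = 434.0 in
Required I = P_cr·L_e²/(π²E) = 1.934×10^4 × 434.0² / (π² × 1.97×10^7) = 18.74 in⁴
Solid square: I = a⁴/12  ⇒  a = (12I)^(1/4) = (12×18.74)^(1/4) = 3.87 in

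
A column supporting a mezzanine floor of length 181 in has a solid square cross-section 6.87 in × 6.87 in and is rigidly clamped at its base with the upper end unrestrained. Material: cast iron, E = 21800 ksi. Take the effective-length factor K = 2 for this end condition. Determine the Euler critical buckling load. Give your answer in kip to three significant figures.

P_cr ≈ 305 kip

I = a⁴/12 = 6.87⁴/12 = 185.6 in⁴
Effective length L_e = K·L = 2 × 181 = 362.0 in
P_cr = π²EI / L_e² = π² × 21800×10³ × 185.6 / 362.0² = 3.048×10^5 lb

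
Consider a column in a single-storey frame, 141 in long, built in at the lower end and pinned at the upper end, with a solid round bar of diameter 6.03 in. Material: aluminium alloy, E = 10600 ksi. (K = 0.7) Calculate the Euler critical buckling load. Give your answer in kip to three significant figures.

P_cr ≈ 697 kip

I = πd⁴/64 = π×6.03⁴/64 = 64.90 in⁴
Effective length L_e = K·L = 0.7 × 141 = 98.70 in
P_cr = π²EI / L_e² = π² × 10600×10³ × 64.90 / 98.70² = 6.970×10^5 lb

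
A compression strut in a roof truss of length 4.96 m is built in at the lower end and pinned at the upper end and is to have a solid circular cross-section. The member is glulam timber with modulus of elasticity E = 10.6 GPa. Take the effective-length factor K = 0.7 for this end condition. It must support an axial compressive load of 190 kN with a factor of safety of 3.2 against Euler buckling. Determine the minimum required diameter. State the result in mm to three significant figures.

Required P_cr = n·P = 3.2 × 190 = 608.0 kN
L_e = K·L = 0.7 × 4.96 = 3.472 m
Required I = P_cr·L_e²/(π²E) = 6.080×10^5 × 3.472² / (π² × 1.06×10^10) = 7.006×10^-5 m⁴
I_req = 7.006×10^7 mm⁴
Solid circle: I = πd⁴/64  ⇒  d = (64I/π)^(1/4) = (64×7.006×10^7/π)^(1/4) = 194 mm

d ≈ 194 mm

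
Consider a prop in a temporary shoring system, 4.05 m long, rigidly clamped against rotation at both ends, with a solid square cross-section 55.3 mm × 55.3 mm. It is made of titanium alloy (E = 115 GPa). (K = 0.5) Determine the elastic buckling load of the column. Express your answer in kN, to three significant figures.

I = a⁴/12 = 55.3⁴/12 = 7.793×10^5 mm⁴
I = 7.793×10^5 mm⁴ = 7.793×10^-7 m⁴
Effective length L_e = K·L = 0.5 × 4.05 = 2.025 m
P_cr = π²EI / L_e² = π² × 115×10⁹ × 7.793×10^-7 / 2.025² = 2.157×10^5 N

P_cr ≈ 216 kN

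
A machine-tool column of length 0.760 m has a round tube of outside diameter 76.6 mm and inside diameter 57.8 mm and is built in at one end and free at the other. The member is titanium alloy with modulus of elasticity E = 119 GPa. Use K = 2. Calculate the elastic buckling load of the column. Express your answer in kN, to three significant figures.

d_o = 76.6 mm, d_i = 57.8 mm
I = π(d_o⁴ − d_i⁴)/64 = π(76.6⁴ − 57.80⁴)/64 = 1.142×10^6 mm⁴
I = 1.142×10^6 mm⁴ = 1.142×10^-6 m⁴
Effective length L_e = K·L = 2 × 0.760 = 1.520 m
P_cr = π²EI / L_e² = π² × 119×10⁹ × 1.142×10^-6 / 1.520² = 5.806×10^5 N

P_cr ≈ 581 kN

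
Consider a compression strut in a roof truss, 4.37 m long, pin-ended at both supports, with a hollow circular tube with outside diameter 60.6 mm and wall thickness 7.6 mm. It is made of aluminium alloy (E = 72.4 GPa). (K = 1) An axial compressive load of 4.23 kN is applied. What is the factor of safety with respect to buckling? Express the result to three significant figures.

Inner diameter d_i = 60.6 − 2×7.6 = 45.40 mm
I = π(d_o⁴ − d_i⁴)/64 = π(60.6⁴ − 45.40⁴)/64 = 4.535×10^5 mm⁴
I = 4.535×10^5 mm⁴ = 4.535×10^-7 m⁴
Effective length L_e = K·L = 1 × 4.37 = 4.370 m
P_cr = π²EI / L_e² = π² × 72.4×10⁹ × 4.535×10^-7 / 4.370² = 1.697×10^4 N
Factor of safety n = P_cr / P = 16.967 / 4.23 = 4.01

n ≈ 4.01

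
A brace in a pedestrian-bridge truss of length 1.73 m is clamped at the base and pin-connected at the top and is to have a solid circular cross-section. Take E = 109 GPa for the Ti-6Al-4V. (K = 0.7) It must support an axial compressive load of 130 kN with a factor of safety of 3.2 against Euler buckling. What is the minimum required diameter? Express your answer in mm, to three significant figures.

Required P_cr = n·P = 3.2 × 130 = 416.0 kN
L_e = K·L = 0.7 × 1.73 = 1.211 m
Required I = P_cr·L_e²/(π²E) = 4.160×10^5 × 1.211² / (π² × 1.09×10^11) = 5.671×10^-7 m⁴
I_req = 5.671×10^5 mm⁴
Solid circle: I = πd⁴/64  ⇒  d = (64I/π)^(1/4) = (64×5.671×10^5/π)^(1/4) = 58.3 mm

d ≈ 58.3 mm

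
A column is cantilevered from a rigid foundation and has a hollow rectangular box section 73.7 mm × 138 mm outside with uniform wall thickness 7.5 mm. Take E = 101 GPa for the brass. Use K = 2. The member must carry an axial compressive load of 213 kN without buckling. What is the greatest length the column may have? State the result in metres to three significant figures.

L_max ≈ 1.72 m

Inner dimensions: h_i = 138 − 2×7.5 = 123.0 mm, b_i = 73.7 − 2×7.5 = 58.70 mm
Weak-axis I_min = (h_o·b_o³ − h_i·b_i³)/12 with b_o = 73.7, b_i = 58.70 mm (shorter outer/inner sides).
I_min = (138×73.7³ − 123.0×58.70³)/12 = 2.530×10^6 mm⁴
I = 2.530×10^-6 m⁴
At the buckling limit P_cr = P = 2.130×10^5 N
From P_cr = π²EI/(K·L)²:  L = (1/K)·√(π²EI/P_cr) = (1/2)·√(π²×1.01×10^11×2.530×10^-6/2.130×10^5)
L = 1.72 m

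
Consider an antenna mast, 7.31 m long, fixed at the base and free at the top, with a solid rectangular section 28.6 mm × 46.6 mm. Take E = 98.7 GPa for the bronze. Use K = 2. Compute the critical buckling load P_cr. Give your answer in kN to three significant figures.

Buckling occurs about the weak axis: I_min = h·b³/12 with b = 28.6 mm (the shorter side).
I_min = 46.6×28.6³/12 = 9.085×10^4 mm⁴
I = 9.085×10^4 mm⁴ = 9.085×10^-8 m⁴
Effective length L_e = K·L = 2 × 7.31 = 14.62 m
P_cr = π²EI / L_e² = π² × 98.7×10⁹ × 9.085×10^-8 / 14.62² = 414.0 N

P_cr ≈ 0.414 kN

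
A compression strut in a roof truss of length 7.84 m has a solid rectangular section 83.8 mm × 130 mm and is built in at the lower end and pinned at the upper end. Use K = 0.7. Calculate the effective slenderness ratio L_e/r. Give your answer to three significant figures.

λ ≈ 227

For a rectangle r_min = b/√12 = 83.8/√12 = 24.19 mm
L_e = K·L = 0.7 × 7.84 m = 5.488 m = 5488.0 mm
λ = L_e / r_min = 5488.0 / 24.19 = 227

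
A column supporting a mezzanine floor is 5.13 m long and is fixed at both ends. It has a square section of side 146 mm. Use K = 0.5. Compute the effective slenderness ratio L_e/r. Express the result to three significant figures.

For a square r = a/√12 = 146/√12 = 42.15 mm
L_e = K·L = 0.5 × 5.13 m = 2.565 m = 2565.0 mm
λ = L_e / r_min = 2565.0 / 42.15 = 60.9

λ ≈ 60.9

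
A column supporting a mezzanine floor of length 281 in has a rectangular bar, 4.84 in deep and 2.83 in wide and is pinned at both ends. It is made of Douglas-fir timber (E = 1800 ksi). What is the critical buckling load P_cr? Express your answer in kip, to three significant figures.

Buckling occurs about the weak axis: I_min = h·b³/12 with b = 2.83 in (the shorter side).
I_min = 4.84×2.83³/12 = 9.142 in⁴
Effective length L_e = K·L = 1 × 281 = 281.0 in
P_cr = π²EI / L_e² = π² × 1800×10³ × 9.142 / 281.0² = 2.057×10^3 lb

P_cr ≈ 2.06 kip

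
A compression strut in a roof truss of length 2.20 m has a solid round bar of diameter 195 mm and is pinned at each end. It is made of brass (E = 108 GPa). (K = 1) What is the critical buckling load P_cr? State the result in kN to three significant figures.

P_cr ≈ 15600 kN

I = πd⁴/64 = π×195⁴/64 = 7.098×10^7 mm⁴
I = 7.098×10^7 mm⁴ = 7.098×10^-5 m⁴
Effective length L_e = K·L = 1 × 2.20 = 2.200 m
P_cr = π²EI / L_e² = π² × 108×10⁹ × 7.098×10^-5 / 2.200² = 1.563×10^7 N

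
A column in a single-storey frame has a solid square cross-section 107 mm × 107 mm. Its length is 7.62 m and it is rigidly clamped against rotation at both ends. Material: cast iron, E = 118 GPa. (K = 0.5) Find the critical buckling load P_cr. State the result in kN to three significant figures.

P_cr ≈ 876 kN

I = a⁴/12 = 107⁴/12 = 1.092×10^7 mm⁴
I = 1.092×10^7 mm⁴ = 1.092×10^-5 m⁴
Effective length L_e = K·L = 0.5 × 7.62 = 3.810 m
P_cr = π²EI / L_e² = π² × 118×10⁹ × 1.092×10^-5 / 3.810² = 8.764×10^5 N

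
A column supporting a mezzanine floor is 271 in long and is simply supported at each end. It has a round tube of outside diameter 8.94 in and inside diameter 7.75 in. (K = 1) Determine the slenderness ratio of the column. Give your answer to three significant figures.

d_o = 8.94 in, d_i = 7.75 in
I = π(d_o⁴ − d_i⁴)/64 = π(8.94⁴ − 7.750⁴)/64 = 136.5 in⁴
A = 15.60 in²;  r_min = √(I/A) = √(136.5/15.60) = 2.958 in
L_e = K·L = 1 × 271 = 271.0 in
λ = L_e / r_min = 271.00 / 2.958 = 91.6

λ ≈ 91.6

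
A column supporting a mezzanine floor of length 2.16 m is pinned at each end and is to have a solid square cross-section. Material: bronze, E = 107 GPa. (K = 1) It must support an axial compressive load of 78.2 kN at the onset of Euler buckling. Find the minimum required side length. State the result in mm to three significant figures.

a ≈ 45.1 mm

L_e = K·L = 1 × 2.16 = 2.160 m
Required I = P_cr·L_e²/(π²E) = 7.820×10^4 × 2.160² / (π² × 1.07×10^11) = 3.455×10^-7 m⁴
I_req = 3.455×10^5 mm⁴
Solid square: I = a⁴/12  ⇒  a = (12I)^(1/4) = (12×3.455×10^5)^(1/4) = 45.1 mm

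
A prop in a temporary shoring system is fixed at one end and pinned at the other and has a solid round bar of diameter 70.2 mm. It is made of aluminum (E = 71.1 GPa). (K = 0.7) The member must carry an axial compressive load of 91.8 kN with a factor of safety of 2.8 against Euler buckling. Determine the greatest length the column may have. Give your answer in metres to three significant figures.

L_max ≈ 2.58 m

I = πd⁴/64 = π×70.2⁴/64 = 1.192×10^6 mm⁴
I = 1.192×10^-6 m⁴
Required critical load P_cr = n·P = 2.8 × 91.8 = 257.0 kN = 2.570×10^5 N
From P_cr = π²EI/(K·L)²:  L = (1/K)·√(π²EI/P_cr) = (1/0.7)·√(π²×7.11×10^10×1.192×10^-6/2.570×10^5)
L = 2.58 m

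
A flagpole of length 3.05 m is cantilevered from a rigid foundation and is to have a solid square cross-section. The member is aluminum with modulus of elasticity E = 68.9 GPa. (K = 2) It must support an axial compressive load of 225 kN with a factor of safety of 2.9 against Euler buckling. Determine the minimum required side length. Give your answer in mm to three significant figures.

Required P_cr = n·P = 2.9 × 225 = 652.5 kN
L_e = K·L = 2 × 3.05 = 6.100 m
Required I = P_cr·L_e²/(π²E) = 6.525×10^5 × 6.100² / (π² × 6.89×10^10) = 3.570×10^-5 m⁴
I_req = 3.570×10^7 mm⁴
Solid square: I = a⁴/12  ⇒  a = (12I)^(1/4) = (12×3.570×10^7)^(1/4) = 144 mm

a ≈ 144 mm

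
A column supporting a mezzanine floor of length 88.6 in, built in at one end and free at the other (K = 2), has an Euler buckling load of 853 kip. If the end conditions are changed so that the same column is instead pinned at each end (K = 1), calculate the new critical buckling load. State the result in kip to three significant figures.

P_cr ∝ 1/K², so P_cr,new = P_cr,old × (K_old/K_new)² = 853 × (2/1)²
= 853 × 4.000 = 3410 kip

P_cr ≈ 3410 kip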